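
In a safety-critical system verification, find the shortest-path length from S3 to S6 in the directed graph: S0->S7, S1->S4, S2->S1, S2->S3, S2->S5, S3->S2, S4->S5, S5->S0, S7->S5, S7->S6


BFS layer-by-layer from S3:
  dist 0: {S3}
  dist 1: {S2}
  dist 2: {S1, S5}
  dist 3: {S0, S4}
  dist 4: {S7}
  dist 5: {S6}
  -> S6 reached at distance 5
Shortest path length = 5

5


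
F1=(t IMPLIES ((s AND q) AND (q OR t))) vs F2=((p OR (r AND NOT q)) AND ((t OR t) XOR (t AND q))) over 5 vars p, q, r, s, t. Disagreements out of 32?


F1 = (t IMPLIES ((s AND q) AND (q OR t)))
F2 = ((p OR (r AND NOT q)) AND ((t OR t) XOR (t AND q)))
Evaluate both on each of 32 rows (bits = p,q,r,s,t):
  row 0 [00000]: F1=1 F2=0 (differ) -> 1
  row 1 [00001]: F1=0 F2=0 -> 0
  row 2 [00010]: F1=1 F2=0 (differ) -> 1
  row 3 [00011]: F1=0 F2=0 -> 0
  row 4 [00100]: F1=1 F2=0 (differ) -> 1
  row 5 [00101]: F1=0 F2=1 (differ) -> 1
  row 6 [00110]: F1=1 F2=0 (differ) -> 1
  row 7 [00111]: F1=0 F2=1 (differ) -> 1
  row 8 [01000]: F1=1 F2=0 (differ) -> 1
  row 9 [01001]: F1=0 F2=0 -> 0
  row 10 [01010]: F1=1 F2=0 (differ) -> 1
  row 11 [01011]: F1=1 F2=0 (differ) -> 1
  row 12 [01100]: F1=1 F2=0 (differ) -> 1
  row 13 [01101]: F1=0 F2=0 -> 0
  row 14 [01110]: F1=1 F2=0 (differ) -> 1
  row 15 [01111]: F1=1 F2=0 (differ) -> 1
  row 16 [10000]: F1=1 F2=0 (differ) -> 1
  row 17 [10001]: F1=0 F2=1 (differ) -> 1
  row 18 [10010]: F1=1 F2=0 (differ) -> 1
  row 19 [10011]: F1=0 F2=1 (differ) -> 1
  row 20 [10100]: F1=1 F2=0 (differ) -> 1
  row 21 [10101]: F1=0 F2=1 (differ) -> 1
  row 22 [10110]: F1=1 F2=0 (differ) -> 1
  row 23 [10111]: F1=0 F2=1 (differ) -> 1
  row 24 [11000]: F1=1 F2=0 (differ) -> 1
  row 25 [11001]: F1=0 F2=0 -> 0
  row 26 [11010]: F1=1 F2=0 (differ) -> 1
  row 27 [11011]: F1=1 F2=0 (differ) -> 1
  row 28 [11100]: F1=1 F2=0 (differ) -> 1
  row 29 [11101]: F1=0 F2=0 -> 0
  row 30 [11110]: F1=1 F2=0 (differ) -> 1
  row 31 [11111]: F1=1 F2=0 (differ) -> 1
Full result column, 8 rows per line (p,q fixed per line; r,s,t runs 000..111 left to right):
  rows 0-7 [p,q=00]: 10101111  (ones: 6)
  rows 8-15 [p,q=01]: 10111011  (ones: 6)
  rows 16-23 [p,q=10]: 11111111  (ones: 8)
  rows 24-31 [p,q=11]: 10111011  (ones: 6)
Disagreements = 6+6+8+6 = 26

26


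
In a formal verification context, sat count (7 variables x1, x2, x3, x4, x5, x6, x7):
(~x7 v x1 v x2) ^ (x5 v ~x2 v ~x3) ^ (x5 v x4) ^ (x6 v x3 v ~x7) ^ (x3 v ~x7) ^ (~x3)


CNF with 6 clauses over 7 vars (128 assignments).
An assignment satisfies CNF iff every clause has >=1 true literal.
Check each row (bits = x1,x2,x3,x4,x5,x6,x7; clause T/F shown):
  row 0 [0000000]: clauses=TTFTTT -> 0
  row 1 [0000001]: clauses=FTFFFT -> 0
  row 2 [0000010]: clauses=TTFTTT -> 0
  row 3 [0000011]: clauses=FTFTFT -> 0
  row 4 [0000100]: clauses=TTTTTT -> 1
  (every remaining row is evaluated the same way; all 128 results are listed next)
Full result column, 8 rows per line (x1,x2,x3,x4 fixed per line; x5,x6,x7 runs 000..111 left to right):
  rows 0-7 [x1,x2,x3,x4=0000]: 00001010  (ones: 2)
  rows 8-15 [x1,x2,x3,x4=0001]: 10101010  (ones: 4)
  rows 16-23 [x1,x2,x3,x4=0010]: 00000000  (ones: 0)
  rows 24-31 [x1,x2,x3,x4=0011]: 00000000  (ones: 0)
  rows 32-39 [x1,x2,x3,x4=0100]: 00001010  (ones: 2)
  rows 40-47 [x1,x2,x3,x4=0101]: 10101010  (ones: 4)
  rows 48-55 [x1,x2,x3,x4=0110]: 00000000  (ones: 0)
  rows 56-63 [x1,x2,x3,x4=0111]: 00000000  (ones: 0)
  rows 64-71 [x1,x2,x3,x4=1000]: 00001010  (ones: 2)
  rows 72-79 [x1,x2,x3,x4=1001]: 10101010  (ones: 4)
  rows 80-87 [x1,x2,x3,x4=1010]: 00000000  (ones: 0)
  rows 88-95 [x1,x2,x3,x4=1011]: 00000000  (ones: 0)
  rows 96-103 [x1,x2,x3,x4=1100]: 00001010  (ones: 2)
  rows 104-111 [x1,x2,x3,x4=1101]: 10101010  (ones: 4)
  rows 112-119 [x1,x2,x3,x4=1110]: 00000000  (ones: 0)
  rows 120-127 [x1,x2,x3,x4=1111]: 00000000  (ones: 0)
Satisfying assignments = 2+4+0+0+2+4+0+0+2+4+0+0+2+4+0+0 = 24

24


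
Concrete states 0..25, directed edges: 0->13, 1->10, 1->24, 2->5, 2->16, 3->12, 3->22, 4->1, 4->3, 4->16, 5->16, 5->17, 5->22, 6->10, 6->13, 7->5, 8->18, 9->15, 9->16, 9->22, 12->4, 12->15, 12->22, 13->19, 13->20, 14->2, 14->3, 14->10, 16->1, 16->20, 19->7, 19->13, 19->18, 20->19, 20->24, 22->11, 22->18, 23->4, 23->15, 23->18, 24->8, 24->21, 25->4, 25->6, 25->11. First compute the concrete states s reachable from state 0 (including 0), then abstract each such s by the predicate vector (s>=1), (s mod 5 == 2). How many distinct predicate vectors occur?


BFS from 0:
Concrete reachable: {0, 1, 5, 7, 8, 10, 11, 13, 16, 17, 18, 19, 20, 21, 22, 24}
Abstract via predicates (s>=1), (s mod 5 == 2):
  (0,0) <- {0}
  (1,0) <- {1, 5, 8, 10, 11, 13, 16, 18, 19, 20, 21, 24}
  (1,1) <- {7, 17, 22}
Distinct abstract states = 3

3


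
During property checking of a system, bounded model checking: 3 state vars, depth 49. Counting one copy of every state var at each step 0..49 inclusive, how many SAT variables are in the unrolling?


BMC unrolls to depth k, creating one copy of each state var for steps 0..k.
Step count = 49 + 1 = 50 (steps 0 through 49)
Vars per step = 3
Total = 3 * 50 = 150

150


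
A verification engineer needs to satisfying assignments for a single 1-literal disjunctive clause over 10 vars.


Step 1: Total=2^10=1024
Step 2: Unsat when all 1 false: 2^9=512
Step 3: Sat=1024-512=512

512


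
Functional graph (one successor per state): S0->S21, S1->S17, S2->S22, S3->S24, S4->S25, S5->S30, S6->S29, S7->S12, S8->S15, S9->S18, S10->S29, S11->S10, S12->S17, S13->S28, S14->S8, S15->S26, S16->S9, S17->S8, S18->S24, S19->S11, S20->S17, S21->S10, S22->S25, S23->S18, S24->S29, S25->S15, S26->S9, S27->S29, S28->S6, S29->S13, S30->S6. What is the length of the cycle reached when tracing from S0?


Trace from S0 until a state repeats:
  S0 -> S21 -> S10 -> S29 -> S13 -> S28 -> S6 -> S29
S29 first seen at step 3, revisited at step 7.
Cycle length = 7 - 3 = 4

4


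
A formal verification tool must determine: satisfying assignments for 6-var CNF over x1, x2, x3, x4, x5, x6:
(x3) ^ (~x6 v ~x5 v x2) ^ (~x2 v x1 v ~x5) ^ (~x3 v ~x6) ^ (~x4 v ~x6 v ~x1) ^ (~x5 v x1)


CNF with 6 clauses over 6 vars (64 assignments).
An assignment satisfies CNF iff every clause has >=1 true literal.
Check each row (bits = x1,x2,x3,x4,x5,x6; clause T/F shown):
  row 0 [000000]: clauses=FTTTTT -> 0
  row 1 [000001]: clauses=FTTTTT -> 0
  row 2 [000010]: clauses=FTTTTF -> 0
  row 3 [000011]: clauses=FFTTTF -> 0
  row 4 [000100]: clauses=FTTTTT -> 0
  (every remaining row is evaluated the same way; all 64 results are listed next)
Full result column, 8 rows per line (x1,x2,x3 fixed per line; x4,x5,x6 runs 000..111 left to right):
  rows 0-7 [x1,x2,x3=000]: 00000000  (ones: 0)
  rows 8-15 [x1,x2,x3=001]: 10001000  (ones: 2)
  rows 16-23 [x1,x2,x3=010]: 00000000  (ones: 0)
  rows 24-31 [x1,x2,x3=011]: 10001000  (ones: 2)
  rows 32-39 [x1,x2,x3=100]: 00000000  (ones: 0)
  rows 40-47 [x1,x2,x3=101]: 10101010  (ones: 4)
  rows 48-55 [x1,x2,x3=110]: 00000000  (ones: 0)
  rows 56-63 [x1,x2,x3=111]: 10101010  (ones: 4)
Satisfying assignments = 0+2+0+2+0+4+0+4 = 12

12


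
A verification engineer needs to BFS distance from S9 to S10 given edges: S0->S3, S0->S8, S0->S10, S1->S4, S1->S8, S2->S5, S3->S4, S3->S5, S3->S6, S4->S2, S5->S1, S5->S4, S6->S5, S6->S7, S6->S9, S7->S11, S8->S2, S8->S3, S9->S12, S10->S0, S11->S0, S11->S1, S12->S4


BFS layer-by-layer from S9:
  dist 0: {S9}
  dist 1: {S12}
  dist 2: {S4}
  dist 3: {S2}
  dist 4: {S5}
  dist 5: {S1}
  dist 6: {S8}
  dist 7: {S3}
  dist 8: {S6}
  dist 9: {S7}
  dist 10: {S11}
  dist 11: {S0}
  dist 12: {S10}
  -> S10 reached at distance 12
Shortest path length = 12

12


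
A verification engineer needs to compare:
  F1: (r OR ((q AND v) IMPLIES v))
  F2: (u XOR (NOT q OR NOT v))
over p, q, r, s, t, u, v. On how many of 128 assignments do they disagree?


F1 = (r OR ((q AND v) IMPLIES v))
F2 = (u XOR (NOT q OR NOT v))
Evaluate both on each of 128 rows (bits = p,q,r,s,t,u,v):
  row 0 [0000000]: F1=1 F2=1 -> 0
  row 1 [0000001]: F1=1 F2=1 -> 0
  row 2 [0000010]: F1=1 F2=0 (differ) -> 1
  row 3 [0000011]: F1=1 F2=0 (differ) -> 1
  row 4 [0000100]: F1=1 F2=1 -> 0
  (every remaining row is evaluated the same way; all 128 results are listed next)
Full result column, 8 rows per line (p,q,r,s fixed per line; t,u,v runs 000..111 left to right):
  rows 0-7 [p,q,r,s=0000]: 00110011  (ones: 4)
  rows 8-15 [p,q,r,s=0001]: 00110011  (ones: 4)
  rows 16-23 [p,q,r,s=0010]: 00110011  (ones: 4)
  rows 24-31 [p,q,r,s=0011]: 00110011  (ones: 4)
  rows 32-39 [p,q,r,s=0100]: 01100110  (ones: 4)
  rows 40-47 [p,q,r,s=0101]: 01100110  (ones: 4)
  rows 48-55 [p,q,r,s=0110]: 01100110  (ones: 4)
  rows 56-63 [p,q,r,s=0111]: 01100110  (ones: 4)
  rows 64-71 [p,q,r,s=1000]: 00110011  (ones: 4)
  rows 72-79 [p,q,r,s=1001]: 00110011  (ones: 4)
  rows 80-87 [p,q,r,s=1010]: 00110011  (ones: 4)
  rows 88-95 [p,q,r,s=1011]: 00110011  (ones: 4)
  rows 96-103 [p,q,r,s=1100]: 01100110  (ones: 4)
  rows 104-111 [p,q,r,s=1101]: 01100110  (ones: 4)
  rows 112-119 [p,q,r,s=1110]: 01100110  (ones: 4)
  rows 120-127 [p,q,r,s=1111]: 01100110  (ones: 4)
Disagreements = 4+4+4+4+4+4+4+4+4+4+4+4+4+4+4+4 = 64

64


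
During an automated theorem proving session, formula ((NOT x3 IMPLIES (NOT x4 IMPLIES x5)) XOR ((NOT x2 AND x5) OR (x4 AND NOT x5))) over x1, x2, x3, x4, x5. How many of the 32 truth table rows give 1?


Formula: ((NOT x3 IMPLIES (NOT x4 IMPLIES x5)) XOR ((NOT x2 AND x5) OR (x4 AND NOT x5))) over 5 vars (32 rows)
Evaluate each row (x1, x2, x3, x4, x5 as bits, MSB first):
  row 0 [00000]: ((NOT 0 IMPLIES (NOT 0 IMPLIES 0)) XOR ((NOT 0 AND 0) OR (0 AND NOT 0))) -> 0
  row 1 [00001]: ((NOT 0 IMPLIES (NOT 0 IMPLIES 1)) XOR ((NOT 0 AND 1) OR (0 AND NOT 1))) -> 0
  row 2 [00010]: ((NOT 0 IMPLIES (NOT 1 IMPLIES 0)) XOR ((NOT 0 AND 0) OR (1 AND NOT 0))) -> 0
  row 3 [00011]: ((NOT 0 IMPLIES (NOT 1 IMPLIES 1)) XOR ((NOT 0 AND 1) OR (1 AND NOT 1))) -> 0
  row 4 [00100]: ((NOT 1 IMPLIES (NOT 0 IMPLIES 0)) XOR ((NOT 0 AND 0) OR (0 AND NOT 0))) -> 1
  row 5 [00101]: ((NOT 1 IMPLIES (NOT 0 IMPLIES 1)) XOR ((NOT 0 AND 1) OR (0 AND NOT 1))) -> 0
  row 6 [00110]: ((NOT 1 IMPLIES (NOT 1 IMPLIES 0)) XOR ((NOT 0 AND 0) OR (1 AND NOT 0))) -> 0
  row 7 [00111]: ((NOT 1 IMPLIES (NOT 1 IMPLIES 1)) XOR ((NOT 0 AND 1) OR (1 AND NOT 1))) -> 0
  row 8 [01000]: ((NOT 0 IMPLIES (NOT 0 IMPLIES 0)) XOR ((NOT 1 AND 0) OR (0 AND NOT 0))) -> 0
  row 9 [01001]: ((NOT 0 IMPLIES (NOT 0 IMPLIES 1)) XOR ((NOT 1 AND 1) OR (0 AND NOT 1))) -> 1
  row 10 [01010]: ((NOT 0 IMPLIES (NOT 1 IMPLIES 0)) XOR ((NOT 1 AND 0) OR (1 AND NOT 0))) -> 0
  row 11 [01011]: ((NOT 0 IMPLIES (NOT 1 IMPLIES 1)) XOR ((NOT 1 AND 1) OR (1 AND NOT 1))) -> 1
  row 12 [01100]: ((NOT 1 IMPLIES (NOT 0 IMPLIES 0)) XOR ((NOT 1 AND 0) OR (0 AND NOT 0))) -> 1
  row 13 [01101]: ((NOT 1 IMPLIES (NOT 0 IMPLIES 1)) XOR ((NOT 1 AND 1) OR (0 AND NOT 1))) -> 1
  row 14 [01110]: ((NOT 1 IMPLIES (NOT 1 IMPLIES 0)) XOR ((NOT 1 AND 0) OR (1 AND NOT 0))) -> 0
  row 15 [01111]: ((NOT 1 IMPLIES (NOT 1 IMPLIES 1)) XOR ((NOT 1 AND 1) OR (1 AND NOT 1))) -> 1
  row 16 [10000]: ((NOT 0 IMPLIES (NOT 0 IMPLIES 0)) XOR ((NOT 0 AND 0) OR (0 AND NOT 0))) -> 0
  row 17 [10001]: ((NOT 0 IMPLIES (NOT 0 IMPLIES 1)) XOR ((NOT 0 AND 1) OR (0 AND NOT 1))) -> 0
  row 18 [10010]: ((NOT 0 IMPLIES (NOT 1 IMPLIES 0)) XOR ((NOT 0 AND 0) OR (1 AND NOT 0))) -> 0
  row 19 [10011]: ((NOT 0 IMPLIES (NOT 1 IMPLIES 1)) XOR ((NOT 0 AND 1) OR (1 AND NOT 1))) -> 0
  row 20 [10100]: ((NOT 1 IMPLIES (NOT 0 IMPLIES 0)) XOR ((NOT 0 AND 0) OR (0 AND NOT 0))) -> 1
  row 21 [10101]: ((NOT 1 IMPLIES (NOT 0 IMPLIES 1)) XOR ((NOT 0 AND 1) OR (0 AND NOT 1))) -> 0
  row 22 [10110]: ((NOT 1 IMPLIES (NOT 1 IMPLIES 0)) XOR ((NOT 0 AND 0) OR (1 AND NOT 0))) -> 0
  row 23 [10111]: ((NOT 1 IMPLIES (NOT 1 IMPLIES 1)) XOR ((NOT 0 AND 1) OR (1 AND NOT 1))) -> 0
  row 24 [11000]: ((NOT 0 IMPLIES (NOT 0 IMPLIES 0)) XOR ((NOT 1 AND 0) OR (0 AND NOT 0))) -> 0
  row 25 [11001]: ((NOT 0 IMPLIES (NOT 0 IMPLIES 1)) XOR ((NOT 1 AND 1) OR (0 AND NOT 1))) -> 1
  row 26 [11010]: ((NOT 0 IMPLIES (NOT 1 IMPLIES 0)) XOR ((NOT 1 AND 0) OR (1 AND NOT 0))) -> 0
  row 27 [11011]: ((NOT 0 IMPLIES (NOT 1 IMPLIES 1)) XOR ((NOT 1 AND 1) OR (1 AND NOT 1))) -> 1
  row 28 [11100]: ((NOT 1 IMPLIES (NOT 0 IMPLIES 0)) XOR ((NOT 1 AND 0) OR (0 AND NOT 0))) -> 1
  row 29 [11101]: ((NOT 1 IMPLIES (NOT 0 IMPLIES 1)) XOR ((NOT 1 AND 1) OR (0 AND NOT 1))) -> 1
  row 30 [11110]: ((NOT 1 IMPLIES (NOT 1 IMPLIES 0)) XOR ((NOT 1 AND 0) OR (1 AND NOT 0))) -> 0
  row 31 [11111]: ((NOT 1 IMPLIES (NOT 1 IMPLIES 1)) XOR ((NOT 1 AND 1) OR (1 AND NOT 1))) -> 1
Full result column, 8 rows per line (x1,x2 fixed per line; x3,x4,x5 runs 000..111 left to right):
  rows 0-7 [x1,x2=00]: 00001000  (ones: 1)
  rows 8-15 [x1,x2=01]: 01011101  (ones: 5)
  rows 16-23 [x1,x2=10]: 00001000  (ones: 1)
  rows 24-31 [x1,x2=11]: 01011101  (ones: 5)
Count of 1-rows = 1+5+1+5 = 12

12


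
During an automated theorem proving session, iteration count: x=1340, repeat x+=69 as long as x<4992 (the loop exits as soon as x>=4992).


Step 1: x goes from 1340 toward 4992 by 69; the body runs while x<4992, so iterations = ceil((bound-start)/step)
Step 2: Distance=3652
Step 3: ceil(3652/69)=53

53


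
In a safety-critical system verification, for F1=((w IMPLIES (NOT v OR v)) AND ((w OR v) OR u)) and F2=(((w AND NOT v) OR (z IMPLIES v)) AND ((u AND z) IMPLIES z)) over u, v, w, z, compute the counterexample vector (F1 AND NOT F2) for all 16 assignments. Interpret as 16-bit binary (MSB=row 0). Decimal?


F1 = ((w IMPLIES (NOT v OR v)) AND ((w OR v) OR u))
F2 = (((w AND NOT v) OR (z IMPLIES v)) AND ((u AND z) IMPLIES z))
Counterexample to F1=>F2 is where F1=1 and F2=0.
Evaluate each row (bits = u,v,w,z, MSB first):
  row 0 [0000]: F1=0 F2=1 -> F1&~F2 -> 0
  row 1 [0001]: F1=0 F2=0 -> F1&~F2 -> 0
  row 2 [0010]: F1=1 F2=1 -> F1&~F2 -> 0
  row 3 [0011]: F1=1 F2=1 -> F1&~F2 -> 0
  row 4 [0100]: F1=1 F2=1 -> F1&~F2 -> 0
  row 5 [0101]: F1=1 F2=1 -> F1&~F2 -> 0
  row 6 [0110]: F1=1 F2=1 -> F1&~F2 -> 0
  row 7 [0111]: F1=1 F2=1 -> F1&~F2 -> 0
  row 8 [1000]: F1=1 F2=1 -> F1&~F2 -> 0
  row 9 [1001]: F1=1 F2=0 -> F1&~F2 -> 1
  row 10 [1010]: F1=1 F2=1 -> F1&~F2 -> 0
  row 11 [1011]: F1=1 F2=1 -> F1&~F2 -> 0
  row 12 [1100]: F1=1 F2=1 -> F1&~F2 -> 0
  row 13 [1101]: F1=1 F2=1 -> F1&~F2 -> 0
  row 14 [1110]: F1=1 F2=1 -> F1&~F2 -> 0
  row 15 [1111]: F1=1 F2=1 -> F1&~F2 -> 0
Full result column, 4 rows per line (u,v fixed per line; w,z runs 00..11 left to right):
  rows 0-3 [u,v=00]: 0000  = hex 0
  rows 4-7 [u,v=01]: 0000  = hex 0
  rows 8-11 [u,v=10]: 0100  = hex 4
  rows 12-15 [u,v=11]: 0000  = hex 0
Counterexample vector (row 0 .. row 15) = 0000000001000000
Output column grouped in 4s = 0000 0000 0100 0000 = 0x0040
Convert to decimal digit by digit (value = value*16 + digit):
  0 -> 0
  0*16 + 0 = 0
  0*16 + 4 = 4
  4*16 + 0 = 64
Decimal = 64

64


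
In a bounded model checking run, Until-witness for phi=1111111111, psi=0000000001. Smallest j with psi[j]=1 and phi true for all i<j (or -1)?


(phi U psi) at 0: need smallest j with psi[j]=1 and phi[i]=1 for all i in [0,j).
Scan from step 0:
  step 0: phi=1, psi=0 -> continue
  step 1: phi=1, psi=0 -> continue
  step 2: phi=1, psi=0 -> continue
  step 3: phi=1, psi=0 -> continue
  step 9: psi=1 and phi held for [0,9) -> witness found
Witness step = 9

9


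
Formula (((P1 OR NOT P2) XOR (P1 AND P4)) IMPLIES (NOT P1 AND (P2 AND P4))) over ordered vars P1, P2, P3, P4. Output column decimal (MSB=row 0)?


Formula: (((P1 OR NOT P2) XOR (P1 AND P4)) IMPLIES (NOT P1 AND (P2 AND P4))) over P1, P2, P3, P4 (16 rows)
Evaluate each row (bits = P1,P2,P3,P4, MSB first):
  row 0 [0000]: (((0 OR NOT 0) XOR (0 AND 0)) IMPLIES (NOT 0 AND (0 AND 0))) -> 0
  row 1 [0001]: (((0 OR NOT 0) XOR (0 AND 1)) IMPLIES (NOT 0 AND (0 AND 1))) -> 0
  row 2 [0010]: (((0 OR NOT 0) XOR (0 AND 0)) IMPLIES (NOT 0 AND (0 AND 0))) -> 0
  row 3 [0011]: (((0 OR NOT 0) XOR (0 AND 1)) IMPLIES (NOT 0 AND (0 AND 1))) -> 0
  row 4 [0100]: (((0 OR NOT 1) XOR (0 AND 0)) IMPLIES (NOT 0 AND (1 AND 0))) -> 1
  row 5 [0101]: (((0 OR NOT 1) XOR (0 AND 1)) IMPLIES (NOT 0 AND (1 AND 1))) -> 1
  row 6 [0110]: (((0 OR NOT 1) XOR (0 AND 0)) IMPLIES (NOT 0 AND (1 AND 0))) -> 1
  row 7 [0111]: (((0 OR NOT 1) XOR (0 AND 1)) IMPLIES (NOT 0 AND (1 AND 1))) -> 1
  row 8 [1000]: (((1 OR NOT 0) XOR (1 AND 0)) IMPLIES (NOT 1 AND (0 AND 0))) -> 0
  row 9 [1001]: (((1 OR NOT 0) XOR (1 AND 1)) IMPLIES (NOT 1 AND (0 AND 1))) -> 1
  row 10 [1010]: (((1 OR NOT 0) XOR (1 AND 0)) IMPLIES (NOT 1 AND (0 AND 0))) -> 0
  row 11 [1011]: (((1 OR NOT 0) XOR (1 AND 1)) IMPLIES (NOT 1 AND (0 AND 1))) -> 1
  row 12 [1100]: (((1 OR NOT 1) XOR (1 AND 0)) IMPLIES (NOT 1 AND (1 AND 0))) -> 0
  row 13 [1101]: (((1 OR NOT 1) XOR (1 AND 1)) IMPLIES (NOT 1 AND (1 AND 1))) -> 1
  row 14 [1110]: (((1 OR NOT 1) XOR (1 AND 0)) IMPLIES (NOT 1 AND (1 AND 0))) -> 0
  row 15 [1111]: (((1 OR NOT 1) XOR (1 AND 1)) IMPLIES (NOT 1 AND (1 AND 1))) -> 1
Full result column, 4 rows per line (P1,P2 fixed per line; P3,P4 runs 00..11 left to right):
  rows 0-3 [P1,P2=00]: 0000  = hex 0
  rows 4-7 [P1,P2=01]: 1111  = hex F
  rows 8-11 [P1,P2=10]: 0101  = hex 5
  rows 12-15 [P1,P2=11]: 0101  = hex 5
Output column (row 0 .. row 15) = 0000111101010101
Output column grouped in 4s = 0000 1111 0101 0101 = 0x0F55
Convert to decimal digit by digit (value = value*16 + digit):
  0 -> 0
  0*16 + 15 (F) = 15
  15*16 + 5 = 245
  245*16 + 5 = 3925
Decimal = 3925

3925


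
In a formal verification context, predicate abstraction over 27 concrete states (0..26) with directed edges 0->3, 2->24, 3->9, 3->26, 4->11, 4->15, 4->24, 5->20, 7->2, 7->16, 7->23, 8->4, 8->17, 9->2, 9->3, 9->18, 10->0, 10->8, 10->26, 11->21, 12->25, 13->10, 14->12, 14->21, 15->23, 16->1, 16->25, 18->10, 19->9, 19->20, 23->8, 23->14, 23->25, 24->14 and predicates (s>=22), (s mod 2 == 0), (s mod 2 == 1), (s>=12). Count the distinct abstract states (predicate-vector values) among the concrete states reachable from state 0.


BFS from 0:
Concrete reachable: {0, 2, 3, 4, 8, 9, 10, 11, 12, 14, 15, 17, 18, 21, 23, 24, 25, 26}
Abstract via predicates (s>=22), (s mod 2 == 0), (s mod 2 == 1), (s>=12):
  (0,0,1,0) <- {3, 9, 11}
  (0,0,1,1) <- {15, 17, 21}
  (0,1,0,0) <- {0, 2, 4, 8, 10}
  (0,1,0,1) <- {12, 14, 18}
  (1,0,1,1) <- {23, 25}
  (1,1,0,1) <- {24, 26}
Distinct abstract states = 6

6


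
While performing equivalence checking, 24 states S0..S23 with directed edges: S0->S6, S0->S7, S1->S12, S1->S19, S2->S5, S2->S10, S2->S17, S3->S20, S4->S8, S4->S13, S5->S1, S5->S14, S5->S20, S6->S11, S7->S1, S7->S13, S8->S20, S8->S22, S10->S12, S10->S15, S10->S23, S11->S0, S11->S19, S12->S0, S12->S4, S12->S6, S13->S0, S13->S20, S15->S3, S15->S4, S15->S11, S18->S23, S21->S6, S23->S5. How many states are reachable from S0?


BFS from S0:
  layer 0: {S0}
  layer 1: {S6, S7}
  layer 2: {S1, S11, S13}
  layer 3: {S12, S19, S20}
  layer 4: {S4}
  layer 5: {S8}
  layer 6: {S22}
Reachable set: {S0, S1, S4, S6, S7, S8, S11, S12, S13, S19, S20, S22}
Count = 12

12


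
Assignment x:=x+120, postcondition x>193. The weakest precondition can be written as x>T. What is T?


Formula: wp(x:=E, P) = P[E/x] (substitute E for x in postcondition)
Step 1: Postcondition: x>193
Step 2: Substitute x+120 for x: x+120>193
Step 3: Solve for x: x > 193-120 = 73

73


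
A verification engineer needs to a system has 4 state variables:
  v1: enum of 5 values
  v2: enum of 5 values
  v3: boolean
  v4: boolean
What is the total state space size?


State space = product of domain sizes of all variables.
Domain sizes:
  v1 (enum of 5 values): 5
  v2 (enum of 5 values): 5
  v3 (boolean): 2
  v4 (boolean): 2
Product = 5 * 5 * 2 * 2 = 100

100


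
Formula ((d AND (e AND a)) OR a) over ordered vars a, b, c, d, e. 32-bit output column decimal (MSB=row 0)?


Formula: ((d AND (e AND a)) OR a) over a, b, c, d, e (32 rows)
Evaluate each row (bits = a,b,c,d,e, MSB first):
  row 0 [00000]: ((0 AND (0 AND 0)) OR 0) -> 0
  row 1 [00001]: ((0 AND (1 AND 0)) OR 0) -> 0
  row 2 [00010]: ((1 AND (0 AND 0)) OR 0) -> 0
  row 3 [00011]: ((1 AND (1 AND 0)) OR 0) -> 0
  row 4 [00100]: ((0 AND (0 AND 0)) OR 0) -> 0
  row 5 [00101]: ((0 AND (1 AND 0)) OR 0) -> 0
  row 6 [00110]: ((1 AND (0 AND 0)) OR 0) -> 0
  row 7 [00111]: ((1 AND (1 AND 0)) OR 0) -> 0
  row 8 [01000]: ((0 AND (0 AND 0)) OR 0) -> 0
  row 9 [01001]: ((0 AND (1 AND 0)) OR 0) -> 0
  row 10 [01010]: ((1 AND (0 AND 0)) OR 0) -> 0
  row 11 [01011]: ((1 AND (1 AND 0)) OR 0) -> 0
  row 12 [01100]: ((0 AND (0 AND 0)) OR 0) -> 0
  row 13 [01101]: ((0 AND (1 AND 0)) OR 0) -> 0
  row 14 [01110]: ((1 AND (0 AND 0)) OR 0) -> 0
  row 15 [01111]: ((1 AND (1 AND 0)) OR 0) -> 0
  row 16 [10000]: ((0 AND (0 AND 1)) OR 1) -> 1
  row 17 [10001]: ((0 AND (1 AND 1)) OR 1) -> 1
  row 18 [10010]: ((1 AND (0 AND 1)) OR 1) -> 1
  row 19 [10011]: ((1 AND (1 AND 1)) OR 1) -> 1
  row 20 [10100]: ((0 AND (0 AND 1)) OR 1) -> 1
  row 21 [10101]: ((0 AND (1 AND 1)) OR 1) -> 1
  row 22 [10110]: ((1 AND (0 AND 1)) OR 1) -> 1
  row 23 [10111]: ((1 AND (1 AND 1)) OR 1) -> 1
  row 24 [11000]: ((0 AND (0 AND 1)) OR 1) -> 1
  row 25 [11001]: ((0 AND (1 AND 1)) OR 1) -> 1
  row 26 [11010]: ((1 AND (0 AND 1)) OR 1) -> 1
  row 27 [11011]: ((1 AND (1 AND 1)) OR 1) -> 1
  row 28 [11100]: ((0 AND (0 AND 1)) OR 1) -> 1
  row 29 [11101]: ((0 AND (1 AND 1)) OR 1) -> 1
  row 30 [11110]: ((1 AND (0 AND 1)) OR 1) -> 1
  row 31 [11111]: ((1 AND (1 AND 1)) OR 1) -> 1
Full result column, 4 rows per line (a,b,c fixed per line; d,e runs 00..11 left to right):
  rows 0-3 [a,b,c=000]: 0000  = hex 0
  rows 4-7 [a,b,c=001]: 0000  = hex 0
  rows 8-11 [a,b,c=010]: 0000  = hex 0
  rows 12-15 [a,b,c=011]: 0000  = hex 0
  rows 16-19 [a,b,c=100]: 1111  = hex F
  rows 20-23 [a,b,c=101]: 1111  = hex F
  rows 24-27 [a,b,c=110]: 1111  = hex F
  rows 28-31 [a,b,c=111]: 1111  = hex F
Output column (row 0 .. row 31) = 00000000000000001111111111111111
Output column grouped in 4s = 0000 0000 0000 0000 1111 1111 1111 1111 = 0x0000FFFF
Convert to decimal digit by digit (value = value*16 + digit):
  0 -> 0
  0*16 + 0 = 0
  0*16 + 0 = 0
  0*16 + 0 = 0
  0*16 + 15 (F) = 15
  15*16 + 15 (F) = 255
  255*16 + 15 (F) = 4095
  4095*16 + 15 (F) = 65535
Decimal = 65535

65535


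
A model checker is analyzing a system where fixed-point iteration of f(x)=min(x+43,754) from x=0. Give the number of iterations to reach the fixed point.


Step 1: x=0, cap=754, increment=43
Step 2: x grows by 43 each step until capped at 754; fixed point is x=754
Step 3: iterations = ceil(754/43) = 18

18


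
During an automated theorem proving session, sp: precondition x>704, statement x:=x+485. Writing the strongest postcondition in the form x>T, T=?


Formula: sp(P, x:=E) = exists old_x. (x = E[old_x/x]) AND P[old_x/x] (old_x is the value of x before the assignment; eliminate old_x by solving x = E[old_x/x] for old_x)
Step 1: Precondition P: x>704, i.e. old_x > 704
Step 2: Assignment gives x = old_x + 485, so old_x = x - 485
Step 3: Substitute into P: x - 485 > 704
Step 4: Simplify: x > 704+485 = 1189

1189


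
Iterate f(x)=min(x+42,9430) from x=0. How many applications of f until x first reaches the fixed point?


Step 1: x=0, cap=9430, increment=42
Step 2: x grows by 42 each step until capped at 9430; fixed point is x=9430
Step 3: iterations = ceil(9430/42) = 225

225


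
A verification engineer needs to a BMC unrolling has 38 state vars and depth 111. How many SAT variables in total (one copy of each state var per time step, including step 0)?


BMC unrolls to depth k, creating one copy of each state var for steps 0..k.
Step count = 111 + 1 = 112 (steps 0 through 111)
Vars per step = 38
Total = 38 * 112 = 4256

4256


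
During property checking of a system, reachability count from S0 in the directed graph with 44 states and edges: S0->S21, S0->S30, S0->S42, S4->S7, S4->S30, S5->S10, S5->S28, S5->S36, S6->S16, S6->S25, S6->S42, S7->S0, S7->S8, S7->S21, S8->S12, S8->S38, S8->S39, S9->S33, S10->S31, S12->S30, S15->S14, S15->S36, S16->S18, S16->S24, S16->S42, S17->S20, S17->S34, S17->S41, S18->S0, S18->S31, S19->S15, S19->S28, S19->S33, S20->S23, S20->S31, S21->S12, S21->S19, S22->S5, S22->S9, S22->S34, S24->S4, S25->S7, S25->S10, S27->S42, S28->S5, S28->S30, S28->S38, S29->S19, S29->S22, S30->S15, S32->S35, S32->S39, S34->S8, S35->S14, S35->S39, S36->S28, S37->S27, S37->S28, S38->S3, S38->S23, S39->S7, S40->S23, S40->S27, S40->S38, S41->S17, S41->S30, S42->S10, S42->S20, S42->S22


BFS from S0:
  layer 0: {S0}
  layer 1: {S21, S30, S42}
  layer 2: {S10, S12, S15, S19, S20, S22}
  layer 3: {S5, S9, S14, S23, S28, S31, S33, S34, S36}
  layer 4: {S8, S38}
  layer 5: {S3, S39}
  layer 6: {S7}
Reachable set: {S0, S3, S5, S7, S8, S9, S10, S12, S14, S15, S19, S20, S21, S22, S23, S28, S30, S31, S33, S34, S36, S38, S39, S42}
Count = 24

24


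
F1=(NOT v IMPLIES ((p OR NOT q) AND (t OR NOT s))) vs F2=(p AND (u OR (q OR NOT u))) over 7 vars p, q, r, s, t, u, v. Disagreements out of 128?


F1 = (NOT v IMPLIES ((p OR NOT q) AND (t OR NOT s)))
F2 = (p AND (u OR (q OR NOT u)))
Evaluate both on each of 128 rows (bits = p,q,r,s,t,u,v):
  row 0 [0000000]: F1=1 F2=0 (differ) -> 1
  row 1 [0000001]: F1=1 F2=0 (differ) -> 1
  row 2 [0000010]: F1=1 F2=0 (differ) -> 1
  row 3 [0000011]: F1=1 F2=0 (differ) -> 1
  row 4 [0000100]: F1=1 F2=0 (differ) -> 1
  (every remaining row is evaluated the same way; all 128 results are listed next)
Full result column, 8 rows per line (p,q,r,s fixed per line; t,u,v runs 000..111 left to right):
  rows 0-7 [p,q,r,s=0000]: 11111111  (ones: 8)
  rows 8-15 [p,q,r,s=0001]: 01011111  (ones: 6)
  rows 16-23 [p,q,r,s=0010]: 11111111  (ones: 8)
  rows 24-31 [p,q,r,s=0011]: 01011111  (ones: 6)
  rows 32-39 [p,q,r,s=0100]: 01010101  (ones: 4)
  rows 40-47 [p,q,r,s=0101]: 01010101  (ones: 4)
  rows 48-55 [p,q,r,s=0110]: 01010101  (ones: 4)
  rows 56-63 [p,q,r,s=0111]: 01010101  (ones: 4)
  rows 64-71 [p,q,r,s=1000]: 00000000  (ones: 0)
  rows 72-79 [p,q,r,s=1001]: 10100000  (ones: 2)
  rows 80-87 [p,q,r,s=1010]: 00000000  (ones: 0)
  rows 88-95 [p,q,r,s=1011]: 10100000  (ones: 2)
  rows 96-103 [p,q,r,s=1100]: 00000000  (ones: 0)
  rows 104-111 [p,q,r,s=1101]: 10100000  (ones: 2)
  rows 112-119 [p,q,r,s=1110]: 00000000  (ones: 0)
  rows 120-127 [p,q,r,s=1111]: 10100000  (ones: 2)
Disagreements = 8+6+8+6+4+4+4+4+0+2+0+2+0+2+0+2 = 52

52


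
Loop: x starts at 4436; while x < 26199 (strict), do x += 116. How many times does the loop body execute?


Step 1: x goes from 4436 toward 26199 by 116; the body runs while x<26199, so iterations = ceil((bound-start)/step)
Step 2: Distance=21763
Step 3: ceil(21763/116)=188

188


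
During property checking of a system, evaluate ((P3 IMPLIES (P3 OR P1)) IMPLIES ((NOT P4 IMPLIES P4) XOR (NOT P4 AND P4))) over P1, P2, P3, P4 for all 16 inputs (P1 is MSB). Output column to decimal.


Formula: ((P3 IMPLIES (P3 OR P1)) IMPLIES ((NOT P4 IMPLIES P4) XOR (NOT P4 AND P4))) over P1, P2, P3, P4 (16 rows)
Evaluate each row (bits = P1,P2,P3,P4, MSB first):
  row 0 [0000]: ((0 IMPLIES (0 OR 0)) IMPLIES ((NOT 0 IMPLIES 0) XOR (NOT 0 AND 0))) -> 0
  row 1 [0001]: ((0 IMPLIES (0 OR 0)) IMPLIES ((NOT 1 IMPLIES 1) XOR (NOT 1 AND 1))) -> 1
  row 2 [0010]: ((1 IMPLIES (1 OR 0)) IMPLIES ((NOT 0 IMPLIES 0) XOR (NOT 0 AND 0))) -> 0
  row 3 [0011]: ((1 IMPLIES (1 OR 0)) IMPLIES ((NOT 1 IMPLIES 1) XOR (NOT 1 AND 1))) -> 1
  row 4 [0100]: ((0 IMPLIES (0 OR 0)) IMPLIES ((NOT 0 IMPLIES 0) XOR (NOT 0 AND 0))) -> 0
  row 5 [0101]: ((0 IMPLIES (0 OR 0)) IMPLIES ((NOT 1 IMPLIES 1) XOR (NOT 1 AND 1))) -> 1
  row 6 [0110]: ((1 IMPLIES (1 OR 0)) IMPLIES ((NOT 0 IMPLIES 0) XOR (NOT 0 AND 0))) -> 0
  row 7 [0111]: ((1 IMPLIES (1 OR 0)) IMPLIES ((NOT 1 IMPLIES 1) XOR (NOT 1 AND 1))) -> 1
  row 8 [1000]: ((0 IMPLIES (0 OR 1)) IMPLIES ((NOT 0 IMPLIES 0) XOR (NOT 0 AND 0))) -> 0
  row 9 [1001]: ((0 IMPLIES (0 OR 1)) IMPLIES ((NOT 1 IMPLIES 1) XOR (NOT 1 AND 1))) -> 1
  row 10 [1010]: ((1 IMPLIES (1 OR 1)) IMPLIES ((NOT 0 IMPLIES 0) XOR (NOT 0 AND 0))) -> 0
  row 11 [1011]: ((1 IMPLIES (1 OR 1)) IMPLIES ((NOT 1 IMPLIES 1) XOR (NOT 1 AND 1))) -> 1
  row 12 [1100]: ((0 IMPLIES (0 OR 1)) IMPLIES ((NOT 0 IMPLIES 0) XOR (NOT 0 AND 0))) -> 0
  row 13 [1101]: ((0 IMPLIES (0 OR 1)) IMPLIES ((NOT 1 IMPLIES 1) XOR (NOT 1 AND 1))) -> 1
  row 14 [1110]: ((1 IMPLIES (1 OR 1)) IMPLIES ((NOT 0 IMPLIES 0) XOR (NOT 0 AND 0))) -> 0
  row 15 [1111]: ((1 IMPLIES (1 OR 1)) IMPLIES ((NOT 1 IMPLIES 1) XOR (NOT 1 AND 1))) -> 1
Full result column, 4 rows per line (P1,P2 fixed per line; P3,P4 runs 00..11 left to right):
  rows 0-3 [P1,P2=00]: 0101  = hex 5
  rows 4-7 [P1,P2=01]: 0101  = hex 5
  rows 8-11 [P1,P2=10]: 0101  = hex 5
  rows 12-15 [P1,P2=11]: 0101  = hex 5
Output column (row 0 .. row 15) = 0101010101010101
Output column grouped in 4s = 0101 0101 0101 0101 = 0x5555
Convert to decimal digit by digit (value = value*16 + digit):
  5 -> 5
  5*16 + 5 = 85
  85*16 + 5 = 1365
  1365*16 + 5 = 21845
Decimal = 21845

21845


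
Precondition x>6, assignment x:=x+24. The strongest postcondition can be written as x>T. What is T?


Formula: sp(P, x:=E) = exists old_x. (x = E[old_x/x]) AND P[old_x/x] (old_x is the value of x before the assignment; eliminate old_x by solving x = E[old_x/x] for old_x)
Step 1: Precondition P: x>6, i.e. old_x > 6
Step 2: Assignment gives x = old_x + 24, so old_x = x - 24
Step 3: Substitute into P: x - 24 > 6
Step 4: Simplify: x > 6+24 = 30

30


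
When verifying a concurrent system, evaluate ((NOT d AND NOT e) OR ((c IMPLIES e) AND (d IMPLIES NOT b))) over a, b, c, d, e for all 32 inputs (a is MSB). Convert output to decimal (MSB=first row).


Formula: ((NOT d AND NOT e) OR ((c IMPLIES e) AND (d IMPLIES NOT b))) over a, b, c, d, e (32 rows)
Evaluate each row (bits = a,b,c,d,e, MSB first):
  row 0 [00000]: ((NOT 0 AND NOT 0) OR ((0 IMPLIES 0) AND (0 IMPLIES NOT 0))) -> 1
  row 1 [00001]: ((NOT 0 AND NOT 1) OR ((0 IMPLIES 1) AND (0 IMPLIES NOT 0))) -> 1
  row 2 [00010]: ((NOT 1 AND NOT 0) OR ((0 IMPLIES 0) AND (1 IMPLIES NOT 0))) -> 1
  row 3 [00011]: ((NOT 1 AND NOT 1) OR ((0 IMPLIES 1) AND (1 IMPLIES NOT 0))) -> 1
  row 4 [00100]: ((NOT 0 AND NOT 0) OR ((1 IMPLIES 0) AND (0 IMPLIES NOT 0))) -> 1
  row 5 [00101]: ((NOT 0 AND NOT 1) OR ((1 IMPLIES 1) AND (0 IMPLIES NOT 0))) -> 1
  row 6 [00110]: ((NOT 1 AND NOT 0) OR ((1 IMPLIES 0) AND (1 IMPLIES NOT 0))) -> 0
  row 7 [00111]: ((NOT 1 AND NOT 1) OR ((1 IMPLIES 1) AND (1 IMPLIES NOT 0))) -> 1
  row 8 [01000]: ((NOT 0 AND NOT 0) OR ((0 IMPLIES 0) AND (0 IMPLIES NOT 1))) -> 1
  row 9 [01001]: ((NOT 0 AND NOT 1) OR ((0 IMPLIES 1) AND (0 IMPLIES NOT 1))) -> 1
  row 10 [01010]: ((NOT 1 AND NOT 0) OR ((0 IMPLIES 0) AND (1 IMPLIES NOT 1))) -> 0
  row 11 [01011]: ((NOT 1 AND NOT 1) OR ((0 IMPLIES 1) AND (1 IMPLIES NOT 1))) -> 0
  row 12 [01100]: ((NOT 0 AND NOT 0) OR ((1 IMPLIES 0) AND (0 IMPLIES NOT 1))) -> 1
  row 13 [01101]: ((NOT 0 AND NOT 1) OR ((1 IMPLIES 1) AND (0 IMPLIES NOT 1))) -> 1
  row 14 [01110]: ((NOT 1 AND NOT 0) OR ((1 IMPLIES 0) AND (1 IMPLIES NOT 1))) -> 0
  row 15 [01111]: ((NOT 1 AND NOT 1) OR ((1 IMPLIES 1) AND (1 IMPLIES NOT 1))) -> 0
  row 16 [10000]: ((NOT 0 AND NOT 0) OR ((0 IMPLIES 0) AND (0 IMPLIES NOT 0))) -> 1
  row 17 [10001]: ((NOT 0 AND NOT 1) OR ((0 IMPLIES 1) AND (0 IMPLIES NOT 0))) -> 1
  row 18 [10010]: ((NOT 1 AND NOT 0) OR ((0 IMPLIES 0) AND (1 IMPLIES NOT 0))) -> 1
  row 19 [10011]: ((NOT 1 AND NOT 1) OR ((0 IMPLIES 1) AND (1 IMPLIES NOT 0))) -> 1
  row 20 [10100]: ((NOT 0 AND NOT 0) OR ((1 IMPLIES 0) AND (0 IMPLIES NOT 0))) -> 1
  row 21 [10101]: ((NOT 0 AND NOT 1) OR ((1 IMPLIES 1) AND (0 IMPLIES NOT 0))) -> 1
  row 22 [10110]: ((NOT 1 AND NOT 0) OR ((1 IMPLIES 0) AND (1 IMPLIES NOT 0))) -> 0
  row 23 [10111]: ((NOT 1 AND NOT 1) OR ((1 IMPLIES 1) AND (1 IMPLIES NOT 0))) -> 1
  row 24 [11000]: ((NOT 0 AND NOT 0) OR ((0 IMPLIES 0) AND (0 IMPLIES NOT 1))) -> 1
  row 25 [11001]: ((NOT 0 AND NOT 1) OR ((0 IMPLIES 1) AND (0 IMPLIES NOT 1))) -> 1
  row 26 [11010]: ((NOT 1 AND NOT 0) OR ((0 IMPLIES 0) AND (1 IMPLIES NOT 1))) -> 0
  row 27 [11011]: ((NOT 1 AND NOT 1) OR ((0 IMPLIES 1) AND (1 IMPLIES NOT 1))) -> 0
  row 28 [11100]: ((NOT 0 AND NOT 0) OR ((1 IMPLIES 0) AND (0 IMPLIES NOT 1))) -> 1
  row 29 [11101]: ((NOT 0 AND NOT 1) OR ((1 IMPLIES 1) AND (0 IMPLIES NOT 1))) -> 1
  row 30 [11110]: ((NOT 1 AND NOT 0) OR ((1 IMPLIES 0) AND (1 IMPLIES NOT 1))) -> 0
  row 31 [11111]: ((NOT 1 AND NOT 1) OR ((1 IMPLIES 1) AND (1 IMPLIES NOT 1))) -> 0
Full result column, 4 rows per line (a,b,c fixed per line; d,e runs 00..11 left to right):
  rows 0-3 [a,b,c=000]: 1111  = hex F
  rows 4-7 [a,b,c=001]: 1101  = hex D
  rows 8-11 [a,b,c=010]: 1100  = hex C
  rows 12-15 [a,b,c=011]: 1100  = hex C
  rows 16-19 [a,b,c=100]: 1111  = hex F
  rows 20-23 [a,b,c=101]: 1101  = hex D
  rows 24-27 [a,b,c=110]: 1100  = hex C
  rows 28-31 [a,b,c=111]: 1100  = hex C
Output column (row 0 .. row 31) = 11111101110011001111110111001100
Output column grouped in 4s = 1111 1101 1100 1100 1111 1101 1100 1100 = 0xFDCCFDCC
Convert to decimal digit by digit (value = value*16 + digit):
  F -> 15
  15*16 + 13 (D) = 253
  253*16 + 12 (C) = 4060
  4060*16 + 12 (C) = 64972
  64972*16 + 15 (F) = 1039567
  1039567*16 + 13 (D) = 16633085
  16633085*16 + 12 (C) = 266129372
  266129372*16 + 12 (C) = 4258069964
Decimal = 4258069964

4258069964


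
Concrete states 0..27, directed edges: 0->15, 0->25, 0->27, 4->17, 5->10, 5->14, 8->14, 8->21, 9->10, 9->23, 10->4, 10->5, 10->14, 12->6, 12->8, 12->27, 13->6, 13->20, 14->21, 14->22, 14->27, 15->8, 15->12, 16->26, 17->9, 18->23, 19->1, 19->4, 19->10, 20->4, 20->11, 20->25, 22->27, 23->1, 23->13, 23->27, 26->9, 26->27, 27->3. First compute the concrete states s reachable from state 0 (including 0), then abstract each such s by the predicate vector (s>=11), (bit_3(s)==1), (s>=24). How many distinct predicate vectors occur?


BFS from 0:
Concrete reachable: {0, 3, 6, 8, 12, 14, 15, 21, 22, 25, 27}
Abstract via predicates (s>=11), (bit_3(s)==1), (s>=24):
  (0,0,0) <- {0, 3, 6}
  (0,1,0) <- {8}
  (1,0,0) <- {21, 22}
  (1,1,0) <- {12, 14, 15}
  (1,1,1) <- {25, 27}
Distinct abstract states = 5

5


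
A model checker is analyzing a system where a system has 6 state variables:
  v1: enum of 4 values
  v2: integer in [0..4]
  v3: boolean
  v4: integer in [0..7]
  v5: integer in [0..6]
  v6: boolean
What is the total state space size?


State space = product of domain sizes of all variables.
Domain sizes:
  v1 (enum of 4 values): 4
  v2 (integer in [0..4]): 5
  v3 (boolean): 2
  v4 (integer in [0..7]): 8
  v5 (integer in [0..6]): 7
  v6 (boolean): 2
Product = 4 * 5 * 2 * 8 * 7 * 2 = 4480

4480


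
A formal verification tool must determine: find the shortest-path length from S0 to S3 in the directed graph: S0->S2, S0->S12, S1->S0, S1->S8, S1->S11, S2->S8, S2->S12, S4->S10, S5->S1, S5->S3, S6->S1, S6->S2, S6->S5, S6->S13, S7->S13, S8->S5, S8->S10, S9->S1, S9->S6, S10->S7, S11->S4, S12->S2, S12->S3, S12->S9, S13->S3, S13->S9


BFS layer-by-layer from S0:
  dist 0: {S0}
  dist 1: {S2, S12}
  dist 2: {S3, S8, S9}
  -> S3 reached at distance 2
Shortest path length = 2

2


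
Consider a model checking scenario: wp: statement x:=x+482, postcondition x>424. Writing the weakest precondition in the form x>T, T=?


Formula: wp(x:=E, P) = P[E/x] (substitute E for x in postcondition)
Step 1: Postcondition: x>424
Step 2: Substitute x+482 for x: x+482>424
Step 3: Solve for x: x > 424-482 = -58

-58


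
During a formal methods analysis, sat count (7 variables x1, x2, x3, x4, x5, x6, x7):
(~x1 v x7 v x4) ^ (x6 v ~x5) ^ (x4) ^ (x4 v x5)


CNF with 4 clauses over 7 vars (128 assignments).
An assignment satisfies CNF iff every clause has >=1 true literal.
Check each row (bits = x1,x2,x3,x4,x5,x6,x7; clause T/F shown):
  row 0 [0000000]: clauses=TTFF -> 0
  row 1 [0000001]: clauses=TTFF -> 0
  row 2 [0000010]: clauses=TTFF -> 0
  row 3 [0000011]: clauses=TTFF -> 0
  row 4 [0000100]: clauses=TFFT -> 0
  (every remaining row is evaluated the same way; all 128 results are listed next)
Full result column, 8 rows per line (x1,x2,x3,x4 fixed per line; x5,x6,x7 runs 000..111 left to right):
  rows 0-7 [x1,x2,x3,x4=0000]: 00000000  (ones: 0)
  rows 8-15 [x1,x2,x3,x4=0001]: 11110011  (ones: 6)
  rows 16-23 [x1,x2,x3,x4=0010]: 00000000  (ones: 0)
  rows 24-31 [x1,x2,x3,x4=0011]: 11110011  (ones: 6)
  rows 32-39 [x1,x2,x3,x4=0100]: 00000000  (ones: 0)
  rows 40-47 [x1,x2,x3,x4=0101]: 11110011  (ones: 6)
  rows 48-55 [x1,x2,x3,x4=0110]: 00000000  (ones: 0)
  rows 56-63 [x1,x2,x3,x4=0111]: 11110011  (ones: 6)
  rows 64-71 [x1,x2,x3,x4=1000]: 00000000  (ones: 0)
  rows 72-79 [x1,x2,x3,x4=1001]: 11110011  (ones: 6)
  rows 80-87 [x1,x2,x3,x4=1010]: 00000000  (ones: 0)
  rows 88-95 [x1,x2,x3,x4=1011]: 11110011  (ones: 6)
  rows 96-103 [x1,x2,x3,x4=1100]: 00000000  (ones: 0)
  rows 104-111 [x1,x2,x3,x4=1101]: 11110011  (ones: 6)
  rows 112-119 [x1,x2,x3,x4=1110]: 00000000  (ones: 0)
  rows 120-127 [x1,x2,x3,x4=1111]: 11110011  (ones: 6)
Satisfying assignments = 0+6+0+6+0+6+0+6+0+6+0+6+0+6+0+6 = 48

48


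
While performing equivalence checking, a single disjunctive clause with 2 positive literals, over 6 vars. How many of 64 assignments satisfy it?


Step 1: Total=2^6=64
Step 2: Unsat when all 2 false: 2^4=16
Step 3: Sat=64-16=48

48


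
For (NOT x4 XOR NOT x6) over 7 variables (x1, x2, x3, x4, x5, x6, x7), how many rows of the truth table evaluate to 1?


Formula: (NOT x4 XOR NOT x6) over 7 vars (128 rows)
Evaluate each row (x1, x2, x3, x4, x5, x6, x7 as bits, MSB first):
  row 0 [0000000]: (NOT 0 XOR NOT 0) -> 0
  row 1 [0000001]: (NOT 0 XOR NOT 0) -> 0
  row 2 [0000010]: (NOT 0 XOR NOT 1) -> 1
  row 3 [0000011]: (NOT 0 XOR NOT 1) -> 1
  row 4 [0000100]: (NOT 0 XOR NOT 0) -> 0
  (every remaining row is evaluated the same way; all 128 results are listed next)
Full result column, 8 rows per line (x1,x2,x3,x4 fixed per line; x5,x6,x7 runs 000..111 left to right):
  rows 0-7 [x1,x2,x3,x4=0000]: 00110011  (ones: 4)
  rows 8-15 [x1,x2,x3,x4=0001]: 11001100  (ones: 4)
  rows 16-23 [x1,x2,x3,x4=0010]: 00110011  (ones: 4)
  rows 24-31 [x1,x2,x3,x4=0011]: 11001100  (ones: 4)
  rows 32-39 [x1,x2,x3,x4=0100]: 00110011  (ones: 4)
  rows 40-47 [x1,x2,x3,x4=0101]: 11001100  (ones: 4)
  rows 48-55 [x1,x2,x3,x4=0110]: 00110011  (ones: 4)
  rows 56-63 [x1,x2,x3,x4=0111]: 11001100  (ones: 4)
  rows 64-71 [x1,x2,x3,x4=1000]: 00110011  (ones: 4)
  rows 72-79 [x1,x2,x3,x4=1001]: 11001100  (ones: 4)
  rows 80-87 [x1,x2,x3,x4=1010]: 00110011  (ones: 4)
  rows 88-95 [x1,x2,x3,x4=1011]: 11001100  (ones: 4)
  rows 96-103 [x1,x2,x3,x4=1100]: 00110011  (ones: 4)
  rows 104-111 [x1,x2,x3,x4=1101]: 11001100  (ones: 4)
  rows 112-119 [x1,x2,x3,x4=1110]: 00110011  (ones: 4)
  rows 120-127 [x1,x2,x3,x4=1111]: 11001100  (ones: 4)
Count of 1-rows = 4+4+4+4+4+4+4+4+4+4+4+4+4+4+4+4 = 64

64


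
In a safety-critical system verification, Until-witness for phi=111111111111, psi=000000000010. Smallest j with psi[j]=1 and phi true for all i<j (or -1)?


(phi U psi) at 0: need smallest j with psi[j]=1 and phi[i]=1 for all i in [0,j).
Scan from step 0:
  step 0: phi=1, psi=0 -> continue
  step 1: phi=1, psi=0 -> continue
  step 2: phi=1, psi=0 -> continue
  step 3: phi=1, psi=0 -> continue
  step 10: psi=1 and phi held for [0,10) -> witness found
Witness step = 10

10


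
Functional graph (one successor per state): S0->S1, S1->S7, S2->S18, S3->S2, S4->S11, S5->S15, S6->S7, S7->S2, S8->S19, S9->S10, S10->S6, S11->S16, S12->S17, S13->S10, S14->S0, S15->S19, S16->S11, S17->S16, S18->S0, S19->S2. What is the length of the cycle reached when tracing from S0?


Trace from S0 until a state repeats:
  S0 -> S1 -> S7 -> S2 -> S18 -> S0
S0 first seen at step 0, revisited at step 5.
Cycle length = 5 - 0 = 5

5


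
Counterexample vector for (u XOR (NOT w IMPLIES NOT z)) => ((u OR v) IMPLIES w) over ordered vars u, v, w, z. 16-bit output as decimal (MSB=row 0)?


F1 = (u XOR (NOT w IMPLIES NOT z))
F2 = ((u OR v) IMPLIES w)
Counterexample to F1=>F2 is where F1=1 and F2=0.
Evaluate each row (bits = u,v,w,z, MSB first):
  row 0 [0000]: F1=1 F2=1 -> F1&~F2 -> 0
  row 1 [0001]: F1=0 F2=1 -> F1&~F2 -> 0
  row 2 [0010]: F1=1 F2=1 -> F1&~F2 -> 0
  row 3 [0011]: F1=1 F2=1 -> F1&~F2 -> 0
  row 4 [0100]: F1=1 F2=0 -> F1&~F2 -> 1
  row 5 [0101]: F1=0 F2=0 -> F1&~F2 -> 0
  row 6 [0110]: F1=1 F2=1 -> F1&~F2 -> 0
  row 7 [0111]: F1=1 F2=1 -> F1&~F2 -> 0
  row 8 [1000]: F1=0 F2=0 -> F1&~F2 -> 0
  row 9 [1001]: F1=1 F2=0 -> F1&~F2 -> 1
  row 10 [1010]: F1=0 F2=1 -> F1&~F2 -> 0
  row 11 [1011]: F1=0 F2=1 -> F1&~F2 -> 0
  row 12 [1100]: F1=0 F2=0 -> F1&~F2 -> 0
  row 13 [1101]: F1=1 F2=0 -> F1&~F2 -> 1
  row 14 [1110]: F1=0 F2=1 -> F1&~F2 -> 0
  row 15 [1111]: F1=0 F2=1 -> F1&~F2 -> 0
Full result column, 4 rows per line (u,v fixed per line; w,z runs 00..11 left to right):
  rows 0-3 [u,v=00]: 0000  = hex 0
  rows 4-7 [u,v=01]: 1000  = hex 8
  rows 8-11 [u,v=10]: 0100  = hex 4
  rows 12-15 [u,v=11]: 0100  = hex 4
Counterexample vector (row 0 .. row 15) = 0000100001000100
Output column grouped in 4s = 0000 1000 0100 0100 = 0x0844
Convert to decimal digit by digit (value = value*16 + digit):
  0 -> 0
  0*16 + 8 = 8
  8*16 + 4 = 132
  132*16 + 4 = 2116
Decimal = 2116

2116
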